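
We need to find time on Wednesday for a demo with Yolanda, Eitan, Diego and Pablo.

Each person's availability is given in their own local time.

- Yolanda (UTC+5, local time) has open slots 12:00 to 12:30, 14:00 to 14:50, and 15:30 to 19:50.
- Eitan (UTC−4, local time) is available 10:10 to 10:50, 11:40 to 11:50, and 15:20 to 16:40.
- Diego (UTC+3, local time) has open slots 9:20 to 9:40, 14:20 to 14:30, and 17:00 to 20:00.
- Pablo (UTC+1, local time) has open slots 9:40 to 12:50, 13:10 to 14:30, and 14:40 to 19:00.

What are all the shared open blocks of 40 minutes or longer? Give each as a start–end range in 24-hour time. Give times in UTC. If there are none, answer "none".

Yolanda → UTC: 07:00–07:30, 09:00–09:50, 10:30–14:50.
Eitan → UTC: 14:10–14:50, 15:40–15:50, 19:20–20:40.
Diego → UTC: 06:20–06:40, 11:20–11:30, 14:00–17:00.
Pablo → UTC: 08:40–11:50, 12:10–13:30, 13:40–18:00.
Yolanda ∩ Eitan: 14:10–14:50.
Yolanda ∩ Eitan ∩ Diego: 14:10–14:50.
Yolanda ∩ Eitan ∩ Diego ∩ Pablo: 14:10–14:50.
Windows ≥ 40 min: 14:10–14:50.

14:10–14:50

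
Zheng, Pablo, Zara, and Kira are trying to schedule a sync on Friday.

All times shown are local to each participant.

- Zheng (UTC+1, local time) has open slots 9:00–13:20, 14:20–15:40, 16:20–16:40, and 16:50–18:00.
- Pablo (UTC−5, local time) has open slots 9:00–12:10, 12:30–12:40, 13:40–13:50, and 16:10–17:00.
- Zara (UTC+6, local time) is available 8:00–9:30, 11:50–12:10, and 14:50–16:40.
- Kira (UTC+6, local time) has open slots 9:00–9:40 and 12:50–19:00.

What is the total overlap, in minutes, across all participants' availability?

0 minutes

Zheng → UTC: 08:00–12:20, 13:20–14:40, 15:20–15:40, 15:50–17:00.
Pablo → UTC: 14:00–17:10, 17:30–17:40, 18:40–18:50, 21:10–22:00.
Zara → UTC: 02:00–03:30, 05:50–06:10, 08:50–10:40.
Kira → UTC: 03:00–03:40, 06:50–13:00.
Zheng ∩ Pablo: 14:00–14:40, 15:20–15:40, 15:50–17:00.
Zheng ∩ Pablo ∩ Zara: (none).
Zheng ∩ Pablo ∩ Zara ∩ Kira: (none).
Total common minutes: 0.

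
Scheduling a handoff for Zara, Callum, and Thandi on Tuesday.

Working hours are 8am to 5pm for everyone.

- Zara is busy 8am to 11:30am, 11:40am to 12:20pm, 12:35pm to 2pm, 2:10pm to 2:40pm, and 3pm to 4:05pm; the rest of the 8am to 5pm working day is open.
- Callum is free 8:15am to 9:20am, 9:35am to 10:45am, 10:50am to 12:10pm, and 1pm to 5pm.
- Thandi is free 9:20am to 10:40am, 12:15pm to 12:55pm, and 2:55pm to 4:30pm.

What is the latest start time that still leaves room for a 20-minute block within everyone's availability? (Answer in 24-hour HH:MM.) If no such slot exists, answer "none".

Zara free within 08:00–17:00: 11:30–11:40, 12:20–12:35, 14:00–14:10, 14:40–15:00, 16:05–17:00.
Zara ∩ Callum: 11:30–11:40, 14:00–14:10, 14:40–15:00, 16:05–17:00.
Zara ∩ Callum ∩ Thandi: 14:55–15:00, 16:05–16:30.
Windows ≥ 20 min: 16:05–16:30.
Latest start in the last window 16:05–16:30 is 16:30 − 20 min = 16:10.

16:10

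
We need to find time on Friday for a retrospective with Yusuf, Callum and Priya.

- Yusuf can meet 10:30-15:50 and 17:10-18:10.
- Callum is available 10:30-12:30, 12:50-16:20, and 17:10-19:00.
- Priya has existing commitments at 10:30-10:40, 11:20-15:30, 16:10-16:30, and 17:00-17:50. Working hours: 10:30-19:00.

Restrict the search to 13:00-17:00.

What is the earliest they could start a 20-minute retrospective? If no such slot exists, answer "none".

15:30

Priya free within 10:30–19:00: 10:40–11:20, 15:30–16:10, 16:30–17:00, 17:50–19:00.
Yusuf ∩ Callum: 10:30–12:30, 12:50–15:50, 17:10–18:10.
Yusuf ∩ Callum ∩ Priya: 10:40–11:20, 15:30–15:50, 17:50–18:10.
Restricted to 13:00–17:00: 15:30–15:50.
Windows ≥ 20 min: 15:30–15:50.
Earliest such window starts at 15:30.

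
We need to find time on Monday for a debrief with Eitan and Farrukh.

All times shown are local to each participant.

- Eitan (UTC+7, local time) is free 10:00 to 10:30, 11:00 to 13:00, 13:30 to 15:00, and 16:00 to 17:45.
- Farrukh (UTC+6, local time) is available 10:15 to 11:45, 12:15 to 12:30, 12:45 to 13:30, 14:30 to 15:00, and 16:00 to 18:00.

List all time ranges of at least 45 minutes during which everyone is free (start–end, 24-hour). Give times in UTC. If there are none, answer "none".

04:15–05:45, 06:45–07:30, 10:00–10:45

Eitan → UTC: 03:00–03:30, 04:00–06:00, 06:30–08:00, 09:00–10:45.
Farrukh → UTC: 04:15–05:45, 06:15–06:30, 06:45–07:30, 08:30–09:00, 10:00–12:00.
Eitan ∩ Farrukh: 04:15–05:45, 06:45–07:30, 10:00–10:45.
Windows ≥ 45 min: 04:15–05:45, 06:45–07:30, 10:00–10:45.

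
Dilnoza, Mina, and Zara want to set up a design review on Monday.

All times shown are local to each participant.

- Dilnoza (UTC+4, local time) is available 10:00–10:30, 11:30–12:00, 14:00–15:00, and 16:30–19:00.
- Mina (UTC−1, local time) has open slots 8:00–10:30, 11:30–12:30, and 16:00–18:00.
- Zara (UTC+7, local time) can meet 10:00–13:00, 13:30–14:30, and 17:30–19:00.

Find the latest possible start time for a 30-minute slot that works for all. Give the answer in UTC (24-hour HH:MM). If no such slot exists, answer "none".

10:30

Dilnoza → UTC: 06:00–06:30, 07:30–08:00, 10:00–11:00, 12:30–15:00.
Mina → UTC: 09:00–11:30, 12:30–13:30, 17:00–19:00.
Zara → UTC: 03:00–06:00, 06:30–07:30, 10:30–12:00.
Dilnoza ∩ Mina: 10:00–11:00, 12:30–13:30.
Dilnoza ∩ Mina ∩ Zara: 10:30–11:00.
Windows ≥ 30 min: 10:30–11:00.
Latest start in the last window 10:30–11:00 is 11:00 − 30 min = 10:30.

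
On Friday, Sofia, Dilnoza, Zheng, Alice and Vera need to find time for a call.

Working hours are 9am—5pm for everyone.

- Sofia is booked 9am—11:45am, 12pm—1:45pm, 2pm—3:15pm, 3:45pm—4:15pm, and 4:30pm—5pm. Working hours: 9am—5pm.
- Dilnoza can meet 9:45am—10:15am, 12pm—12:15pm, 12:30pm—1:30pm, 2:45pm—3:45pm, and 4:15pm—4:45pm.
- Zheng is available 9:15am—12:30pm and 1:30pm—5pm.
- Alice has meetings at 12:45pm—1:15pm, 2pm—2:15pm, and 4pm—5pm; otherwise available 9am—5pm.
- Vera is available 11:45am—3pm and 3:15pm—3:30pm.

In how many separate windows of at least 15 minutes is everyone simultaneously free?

Sofia free within 09:00–17:00: 11:45–12:00, 13:45–14:00, 15:15–15:45, 16:15–16:30.
Alice free within 09:00–17:00: 09:00–12:45, 13:15–14:00, 14:15–16:00.
Sofia ∩ Dilnoza: 15:15–15:45, 16:15–16:30.
Sofia ∩ Dilnoza ∩ Zheng: 15:15–15:45, 16:15–16:30.
Sofia ∩ Dilnoza ∩ Zheng ∩ Alice: 15:15–15:45.
Sofia ∩ Dilnoza ∩ Zheng ∩ Alice ∩ Vera: 15:15–15:30.
Windows ≥ 15 min: 15:15–15:30.
That's 1 window.

1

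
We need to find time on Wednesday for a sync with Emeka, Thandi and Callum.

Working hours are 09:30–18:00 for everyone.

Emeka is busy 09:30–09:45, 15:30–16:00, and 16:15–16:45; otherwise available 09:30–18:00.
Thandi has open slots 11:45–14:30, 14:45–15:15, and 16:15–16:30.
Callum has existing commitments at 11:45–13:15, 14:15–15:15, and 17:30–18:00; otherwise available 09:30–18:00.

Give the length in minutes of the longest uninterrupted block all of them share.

Emeka free within 09:30–18:00: 09:45–15:30, 16:00–16:15, 16:45–18:00.
Callum free within 09:30–18:00: 09:30–11:45, 13:15–14:15, 15:15–17:30.
Emeka ∩ Thandi: 11:45–14:30, 14:45–15:15.
Emeka ∩ Thandi ∩ Callum: 13:15–14:15.
Single common window of 60 minutes.

60 minutes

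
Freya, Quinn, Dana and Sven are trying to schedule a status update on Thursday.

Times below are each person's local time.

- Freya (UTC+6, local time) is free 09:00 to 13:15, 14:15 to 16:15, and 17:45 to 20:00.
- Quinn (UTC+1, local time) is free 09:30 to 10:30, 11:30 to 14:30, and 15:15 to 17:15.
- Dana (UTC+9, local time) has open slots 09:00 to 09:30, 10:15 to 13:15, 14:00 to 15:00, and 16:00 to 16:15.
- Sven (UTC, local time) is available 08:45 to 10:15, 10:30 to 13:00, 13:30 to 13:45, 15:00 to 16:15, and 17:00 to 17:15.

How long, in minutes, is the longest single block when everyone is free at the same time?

Freya → UTC: 03:00–07:15, 08:15–10:15, 11:45–14:00.
Quinn → UTC: 08:30–09:30, 10:30–13:30, 14:15–16:15.
Dana → UTC: 00:00–00:30, 01:15–04:15, 05:00–06:00, 07:00–07:15.
Sven → UTC: 08:45–10:15, 10:30–13:00, 13:30–13:45, 15:00–16:15, 17:00–17:15.
Freya ∩ Quinn: 08:30–09:30, 11:45–13:30.
Freya ∩ Quinn ∩ Dana: (none).
Freya ∩ Quinn ∩ Dana ∩ Sven: (none).
No common window.

0 minutes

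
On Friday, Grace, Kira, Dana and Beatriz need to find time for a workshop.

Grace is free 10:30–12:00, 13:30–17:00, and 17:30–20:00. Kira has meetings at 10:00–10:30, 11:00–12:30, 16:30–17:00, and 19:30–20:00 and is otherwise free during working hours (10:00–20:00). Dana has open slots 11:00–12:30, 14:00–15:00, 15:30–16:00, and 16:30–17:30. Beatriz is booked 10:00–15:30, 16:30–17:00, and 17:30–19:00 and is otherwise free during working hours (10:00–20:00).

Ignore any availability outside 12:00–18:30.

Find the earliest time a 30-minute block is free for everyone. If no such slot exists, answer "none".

Kira free within 10:00–20:00: 10:30–11:00, 12:30–16:30, 17:00–19:30.
Beatriz free within 10:00–20:00: 15:30–16:30, 17:00–17:30, 19:00–20:00.
Grace ∩ Kira: 10:30–11:00, 13:30–16:30, 17:30–19:30.
Grace ∩ Kira ∩ Dana: 14:00–15:00, 15:30–16:00.
Grace ∩ Kira ∩ Dana ∩ Beatriz: 15:30–16:00.
Restricted to 12:00–18:30: 15:30–16:00.
Windows ≥ 30 min: 15:30–16:00.
Earliest such window starts at 15:30.

15:30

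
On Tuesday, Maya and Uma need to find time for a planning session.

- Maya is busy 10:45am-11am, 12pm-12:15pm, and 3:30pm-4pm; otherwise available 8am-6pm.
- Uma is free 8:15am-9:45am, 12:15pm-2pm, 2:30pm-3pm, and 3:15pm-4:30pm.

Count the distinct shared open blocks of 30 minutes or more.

4

Maya free within 08:00–18:00: 08:00–10:45, 11:00–12:00, 12:15–15:30, 16:00–18:00.
Maya ∩ Uma: 08:15–09:45, 12:15–14:00, 14:30–15:00, 15:15–15:30, 16:00–16:30.
Windows ≥ 30 min: 08:15–09:45, 12:15–14:00, 14:30–15:00, 16:00–16:30.
That's 4 windows.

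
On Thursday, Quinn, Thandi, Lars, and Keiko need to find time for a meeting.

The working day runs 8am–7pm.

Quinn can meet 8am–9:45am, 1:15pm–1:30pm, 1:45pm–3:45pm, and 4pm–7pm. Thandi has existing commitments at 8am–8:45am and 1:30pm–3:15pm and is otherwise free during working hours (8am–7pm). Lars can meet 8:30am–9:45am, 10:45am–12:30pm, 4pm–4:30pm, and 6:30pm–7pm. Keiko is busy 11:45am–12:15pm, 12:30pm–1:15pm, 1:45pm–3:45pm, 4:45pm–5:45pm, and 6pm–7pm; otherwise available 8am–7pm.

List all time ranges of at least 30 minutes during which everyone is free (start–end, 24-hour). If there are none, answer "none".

08:45–09:45, 16:00–16:30

Thandi free within 08:00–19:00: 08:45–13:30, 15:15–19:00.
Keiko free within 08:00–19:00: 08:00–11:45, 12:15–12:30, 13:15–13:45, 15:45–16:45, 17:45–18:00.
Quinn ∩ Thandi: 08:45–09:45, 13:15–13:30, 15:15–15:45, 16:00–19:00.
Quinn ∩ Thandi ∩ Lars: 08:45–09:45, 16:00–16:30, 18:30–19:00.
Quinn ∩ Thandi ∩ Lars ∩ Keiko: 08:45–09:45, 16:00–16:30.
Windows ≥ 30 min: 08:45–09:45, 16:00–16:30.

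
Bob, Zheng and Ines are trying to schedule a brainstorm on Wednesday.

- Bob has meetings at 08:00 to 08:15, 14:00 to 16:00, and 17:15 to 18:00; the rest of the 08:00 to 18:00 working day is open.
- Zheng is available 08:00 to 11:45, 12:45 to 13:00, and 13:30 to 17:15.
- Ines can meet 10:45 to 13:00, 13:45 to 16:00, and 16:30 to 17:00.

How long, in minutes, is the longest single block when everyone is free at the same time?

Bob free within 08:00–18:00: 08:15–14:00, 16:00–17:15.
Bob ∩ Zheng: 08:15–11:45, 12:45–13:00, 13:30–14:00, 16:00–17:15.
Bob ∩ Zheng ∩ Ines: 10:45–11:45, 12:45–13:00, 13:45–14:00, 16:30–17:00.
Common window lengths: 60, 15, 15, 30 min; longest is 60.

60 minutes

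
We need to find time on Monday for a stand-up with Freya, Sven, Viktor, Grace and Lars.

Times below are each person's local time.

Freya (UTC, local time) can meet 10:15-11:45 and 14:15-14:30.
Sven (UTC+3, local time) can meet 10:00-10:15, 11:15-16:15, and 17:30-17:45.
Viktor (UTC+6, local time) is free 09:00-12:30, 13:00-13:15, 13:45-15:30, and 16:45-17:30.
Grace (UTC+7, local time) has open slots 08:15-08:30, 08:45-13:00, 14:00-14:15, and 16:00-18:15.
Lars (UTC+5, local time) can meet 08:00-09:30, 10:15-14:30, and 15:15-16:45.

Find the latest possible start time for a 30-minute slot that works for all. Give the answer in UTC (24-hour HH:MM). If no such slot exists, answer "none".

Freya → UTC: 10:15–11:45, 14:15–14:30.
Sven → UTC: 07:00–07:15, 08:15–13:15, 14:30–14:45.
Viktor → UTC: 03:00–06:30, 07:00–07:15, 07:45–09:30, 10:45–11:30.
Grace → UTC: 01:15–01:30, 01:45–06:00, 07:00–07:15, 09:00–11:15.
Lars → UTC: 03:00–04:30, 05:15–09:30, 10:15–11:45.
Freya ∩ Sven: 10:15–11:45.
Freya ∩ Sven ∩ Viktor: 10:45–11:30.
Freya ∩ Sven ∩ Viktor ∩ Grace: 10:45–11:15.
Freya ∩ Sven ∩ Viktor ∩ Grace ∩ Lars: 10:45–11:15.
Windows ≥ 30 min: 10:45–11:15.
Latest start in the last window 10:45–11:15 is 11:15 − 30 min = 10:45.

10:45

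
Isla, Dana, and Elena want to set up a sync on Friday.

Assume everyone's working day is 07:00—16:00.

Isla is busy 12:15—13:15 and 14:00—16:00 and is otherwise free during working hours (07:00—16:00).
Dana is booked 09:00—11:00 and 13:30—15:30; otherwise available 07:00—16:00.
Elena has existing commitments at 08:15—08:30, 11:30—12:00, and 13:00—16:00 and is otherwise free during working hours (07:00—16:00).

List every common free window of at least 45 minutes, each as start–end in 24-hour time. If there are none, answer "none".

07:00–08:15

Isla free within 07:00–16:00: 07:00–12:15, 13:15–14:00.
Dana free within 07:00–16:00: 07:00–09:00, 11:00–13:30, 15:30–16:00.
Elena free within 07:00–16:00: 07:00–08:15, 08:30–11:30, 12:00–13:00.
Isla ∩ Dana: 07:00–09:00, 11:00–12:15, 13:15–13:30.
Isla ∩ Dana ∩ Elena: 07:00–08:15, 08:30–09:00, 11:00–11:30, 12:00–12:15.
Windows ≥ 45 min: 07:00–08:15.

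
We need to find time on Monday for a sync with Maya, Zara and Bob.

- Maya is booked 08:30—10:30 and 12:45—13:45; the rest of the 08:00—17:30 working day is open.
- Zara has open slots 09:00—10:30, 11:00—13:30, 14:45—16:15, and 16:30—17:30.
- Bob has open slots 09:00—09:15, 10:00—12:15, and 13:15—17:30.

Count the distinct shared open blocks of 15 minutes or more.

3

Maya free within 08:00–17:30: 08:00–08:30, 10:30–12:45, 13:45–17:30.
Maya ∩ Zara: 11:00–12:45, 14:45–16:15, 16:30–17:30.
Maya ∩ Zara ∩ Bob: 11:00–12:15, 14:45–16:15, 16:30–17:30.
Windows ≥ 15 min: 11:00–12:15, 14:45–16:15, 16:30–17:30.
That's 3 windows.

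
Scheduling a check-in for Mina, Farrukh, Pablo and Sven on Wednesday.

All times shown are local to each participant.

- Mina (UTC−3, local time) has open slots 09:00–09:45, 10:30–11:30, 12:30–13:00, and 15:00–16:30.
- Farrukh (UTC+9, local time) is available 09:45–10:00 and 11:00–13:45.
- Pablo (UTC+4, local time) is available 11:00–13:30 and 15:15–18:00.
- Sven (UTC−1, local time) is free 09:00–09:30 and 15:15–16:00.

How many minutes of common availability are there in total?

0 minutes

Mina → UTC: 12:00–12:45, 13:30–14:30, 15:30–16:00, 18:00–19:30.
Farrukh → UTC: 00:45–01:00, 02:00–04:45.
Pablo → UTC: 07:00–09:30, 11:15–14:00.
Sven → UTC: 10:00–10:30, 16:15–17:00.
Mina ∩ Farrukh: (none).
Mina ∩ Farrukh ∩ Pablo: (none).
Mina ∩ Farrukh ∩ Pablo ∩ Sven: (none).
Total common minutes: 0.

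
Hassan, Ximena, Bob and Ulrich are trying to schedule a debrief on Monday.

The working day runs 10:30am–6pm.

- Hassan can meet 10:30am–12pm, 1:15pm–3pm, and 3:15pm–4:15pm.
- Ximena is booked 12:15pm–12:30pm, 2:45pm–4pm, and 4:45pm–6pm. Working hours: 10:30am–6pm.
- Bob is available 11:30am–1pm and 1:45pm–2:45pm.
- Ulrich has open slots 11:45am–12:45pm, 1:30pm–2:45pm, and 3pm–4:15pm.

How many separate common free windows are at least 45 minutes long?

1

Ximena free within 10:30–18:00: 10:30–12:15, 12:30–14:45, 16:00–16:45.
Hassan ∩ Ximena: 10:30–12:00, 13:15–14:45, 16:00–16:15.
Hassan ∩ Ximena ∩ Bob: 11:30–12:00, 13:45–14:45.
Hassan ∩ Ximena ∩ Bob ∩ Ulrich: 11:45–12:00, 13:45–14:45.
Windows ≥ 45 min: 13:45–14:45.
That's 1 window.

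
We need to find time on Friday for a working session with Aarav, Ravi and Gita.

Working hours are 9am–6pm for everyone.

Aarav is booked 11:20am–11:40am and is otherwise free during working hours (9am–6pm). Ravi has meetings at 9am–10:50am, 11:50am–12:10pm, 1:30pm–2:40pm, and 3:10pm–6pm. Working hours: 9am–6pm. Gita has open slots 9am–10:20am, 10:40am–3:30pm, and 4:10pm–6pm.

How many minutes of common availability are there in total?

Aarav free within 09:00–18:00: 09:00–11:20, 11:40–18:00.
Ravi free within 09:00–18:00: 10:50–11:50, 12:10–13:30, 14:40–15:10.
Aarav ∩ Ravi: 10:50–11:20, 11:40–11:50, 12:10–13:30, 14:40–15:10.
Aarav ∩ Ravi ∩ Gita: 10:50–11:20, 11:40–11:50, 12:10–13:30, 14:40–15:10.
Total common minutes: 30 + 10 + 80 + 30 = 150.

150 minutes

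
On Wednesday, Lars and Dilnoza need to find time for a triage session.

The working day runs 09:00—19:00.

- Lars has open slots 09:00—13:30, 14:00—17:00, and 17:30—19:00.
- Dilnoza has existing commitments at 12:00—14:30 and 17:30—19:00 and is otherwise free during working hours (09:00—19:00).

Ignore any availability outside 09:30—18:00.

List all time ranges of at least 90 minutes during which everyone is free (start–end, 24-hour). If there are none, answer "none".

Dilnoza free within 09:00–19:00: 09:00–12:00, 14:30–17:30.
Lars ∩ Dilnoza: 09:00–12:00, 14:30–17:00.
Restricted to 09:30–18:00: 09:30–12:00, 14:30–17:00.
Windows ≥ 90 min: 09:30–12:00, 14:30–17:00.

09:30–12:00, 14:30–17:00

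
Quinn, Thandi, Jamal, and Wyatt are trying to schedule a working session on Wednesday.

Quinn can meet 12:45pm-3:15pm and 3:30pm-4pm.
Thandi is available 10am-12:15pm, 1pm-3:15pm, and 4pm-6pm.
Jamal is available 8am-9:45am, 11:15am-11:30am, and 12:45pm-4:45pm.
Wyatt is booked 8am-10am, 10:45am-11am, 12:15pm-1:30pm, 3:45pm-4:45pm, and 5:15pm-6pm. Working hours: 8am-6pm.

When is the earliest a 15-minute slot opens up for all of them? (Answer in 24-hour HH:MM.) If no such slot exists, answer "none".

13:30

Wyatt free within 08:00–18:00: 10:00–10:45, 11:00–12:15, 13:30–15:45, 16:45–17:15.
Quinn ∩ Thandi: 13:00–15:15.
Quinn ∩ Thandi ∩ Jamal: 13:00–15:15.
Quinn ∩ Thandi ∩ Jamal ∩ Wyatt: 13:30–15:15.
Windows ≥ 15 min: 13:30–15:15.
Earliest such window starts at 13:30.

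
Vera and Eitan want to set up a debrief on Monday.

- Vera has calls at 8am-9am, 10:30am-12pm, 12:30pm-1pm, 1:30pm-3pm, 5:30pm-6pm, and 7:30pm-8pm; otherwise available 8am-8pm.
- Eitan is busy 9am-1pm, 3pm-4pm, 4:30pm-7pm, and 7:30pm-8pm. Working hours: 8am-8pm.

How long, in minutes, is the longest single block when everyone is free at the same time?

30 minutes

Vera free within 08:00–20:00: 09:00–10:30, 12:00–12:30, 13:00–13:30, 15:00–17:30, 18:00–19:30.
Eitan free within 08:00–20:00: 08:00–09:00, 13:00–15:00, 16:00–16:30, 19:00–19:30.
Vera ∩ Eitan: 13:00–13:30, 16:00–16:30, 19:00–19:30.
Common window lengths: 30, 30, 30 min; longest is 30.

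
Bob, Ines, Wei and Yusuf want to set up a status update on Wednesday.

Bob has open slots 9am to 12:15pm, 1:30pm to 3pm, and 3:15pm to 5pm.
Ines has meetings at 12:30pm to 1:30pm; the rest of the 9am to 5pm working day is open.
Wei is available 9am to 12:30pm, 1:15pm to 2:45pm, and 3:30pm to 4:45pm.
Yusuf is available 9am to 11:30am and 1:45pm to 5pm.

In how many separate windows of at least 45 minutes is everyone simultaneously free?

Ines free within 09:00–17:00: 09:00–12:30, 13:30–17:00.
Bob ∩ Ines: 09:00–12:15, 13:30–15:00, 15:15–17:00.
Bob ∩ Ines ∩ Wei: 09:00–12:15, 13:30–14:45, 15:30–16:45.
Bob ∩ Ines ∩ Wei ∩ Yusuf: 09:00–11:30, 13:45–14:45, 15:30–16:45.
Windows ≥ 45 min: 09:00–11:30, 13:45–14:45, 15:30–16:45.
That's 3 windows.

3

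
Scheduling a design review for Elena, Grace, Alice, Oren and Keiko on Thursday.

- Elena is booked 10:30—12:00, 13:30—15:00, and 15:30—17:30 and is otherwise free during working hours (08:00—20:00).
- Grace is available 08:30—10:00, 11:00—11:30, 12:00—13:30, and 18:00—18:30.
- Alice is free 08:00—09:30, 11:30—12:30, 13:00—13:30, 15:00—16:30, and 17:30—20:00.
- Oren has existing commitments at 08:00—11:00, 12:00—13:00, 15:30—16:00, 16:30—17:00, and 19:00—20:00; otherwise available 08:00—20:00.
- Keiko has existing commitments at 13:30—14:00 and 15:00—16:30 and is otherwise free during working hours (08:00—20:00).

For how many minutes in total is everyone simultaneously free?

60 minutes

Elena free within 08:00–20:00: 08:00–10:30, 12:00–13:30, 15:00–15:30, 17:30–20:00.
Oren free within 08:00–20:00: 11:00–12:00, 13:00–15:30, 16:00–16:30, 17:00–19:00.
Keiko free within 08:00–20:00: 08:00–13:30, 14:00–15:00, 16:30–20:00.
Elena ∩ Grace: 08:30–10:00, 12:00–13:30, 18:00–18:30.
Elena ∩ Grace ∩ Alice: 08:30–09:30, 12:00–12:30, 13:00–13:30, 18:00–18:30.
Elena ∩ Grace ∩ Alice ∩ Oren: 13:00–13:30, 18:00–18:30.
Elena ∩ Grace ∩ Alice ∩ Oren ∩ Keiko: 13:00–13:30, 18:00–18:30.
Total common minutes: 30 + 30 = 60.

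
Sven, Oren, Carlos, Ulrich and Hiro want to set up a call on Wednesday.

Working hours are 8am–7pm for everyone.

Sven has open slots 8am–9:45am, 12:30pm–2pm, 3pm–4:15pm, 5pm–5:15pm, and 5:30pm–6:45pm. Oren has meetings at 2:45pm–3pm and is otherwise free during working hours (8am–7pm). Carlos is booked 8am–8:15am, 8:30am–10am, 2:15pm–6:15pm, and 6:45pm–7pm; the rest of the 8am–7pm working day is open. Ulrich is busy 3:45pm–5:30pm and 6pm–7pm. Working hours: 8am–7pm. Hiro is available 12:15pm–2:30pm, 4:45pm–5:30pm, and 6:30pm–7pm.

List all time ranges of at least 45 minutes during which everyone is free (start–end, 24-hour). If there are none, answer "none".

12:30–14:00

Oren free within 08:00–19:00: 08:00–14:45, 15:00–19:00.
Carlos free within 08:00–19:00: 08:15–08:30, 10:00–14:15, 18:15–18:45.
Ulrich free within 08:00–19:00: 08:00–15:45, 17:30–18:00.
Sven ∩ Oren: 08:00–09:45, 12:30–14:00, 15:00–16:15, 17:00–17:15, 17:30–18:45.
Sven ∩ Oren ∩ Carlos: 08:15–08:30, 12:30–14:00, 18:15–18:45.
Sven ∩ Oren ∩ Carlos ∩ Ulrich: 08:15–08:30, 12:30–14:00.
Sven ∩ Oren ∩ Carlos ∩ Ulrich ∩ Hiro: 12:30–14:00.
Windows ≥ 45 min: 12:30–14:00.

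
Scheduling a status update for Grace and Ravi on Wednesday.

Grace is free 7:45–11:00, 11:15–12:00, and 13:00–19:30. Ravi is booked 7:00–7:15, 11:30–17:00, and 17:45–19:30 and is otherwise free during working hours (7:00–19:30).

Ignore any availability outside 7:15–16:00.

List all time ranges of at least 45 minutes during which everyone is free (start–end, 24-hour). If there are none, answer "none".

Ravi free within 07:00–19:30: 07:15–11:30, 17:00–17:45.
Grace ∩ Ravi: 07:45–11:00, 11:15–11:30, 17:00–17:45.
Restricted to 07:15–16:00: 07:45–11:00, 11:15–11:30.
Windows ≥ 45 min: 07:45–11:00.

07:45–11:00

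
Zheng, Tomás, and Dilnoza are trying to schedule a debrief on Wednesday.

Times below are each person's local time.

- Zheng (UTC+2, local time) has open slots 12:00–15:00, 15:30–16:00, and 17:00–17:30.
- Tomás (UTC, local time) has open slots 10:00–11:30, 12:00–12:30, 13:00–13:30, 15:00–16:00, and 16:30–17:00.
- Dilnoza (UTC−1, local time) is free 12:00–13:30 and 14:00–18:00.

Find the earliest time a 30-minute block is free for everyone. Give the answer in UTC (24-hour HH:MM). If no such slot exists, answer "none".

Zheng → UTC: 10:00–13:00, 13:30–14:00, 15:00–15:30.
Tomás → UTC: 10:00–11:30, 12:00–12:30, 13:00–13:30, 15:00–16:00, 16:30–17:00.
Dilnoza → UTC: 13:00–14:30, 15:00–19:00.
Zheng ∩ Tomás: 10:00–11:30, 12:00–12:30, 15:00–15:30.
Zheng ∩ Tomás ∩ Dilnoza: 15:00–15:30.
Windows ≥ 30 min: 15:00–15:30.
Earliest such window starts at 15:00.

15:00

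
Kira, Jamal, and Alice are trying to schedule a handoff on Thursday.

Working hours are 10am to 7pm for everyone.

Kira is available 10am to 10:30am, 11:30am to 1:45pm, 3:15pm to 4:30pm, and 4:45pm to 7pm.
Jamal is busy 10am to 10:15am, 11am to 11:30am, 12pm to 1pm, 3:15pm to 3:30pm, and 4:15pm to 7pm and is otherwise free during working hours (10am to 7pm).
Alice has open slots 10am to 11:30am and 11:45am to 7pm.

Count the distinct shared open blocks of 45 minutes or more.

2

Jamal free within 10:00–19:00: 10:15–11:00, 11:30–12:00, 13:00–15:15, 15:30–16:15.
Kira ∩ Jamal: 10:15–10:30, 11:30–12:00, 13:00–13:45, 15:30–16:15.
Kira ∩ Jamal ∩ Alice: 10:15–10:30, 11:45–12:00, 13:00–13:45, 15:30–16:15.
Windows ≥ 45 min: 13:00–13:45, 15:30–16:15.
That's 2 windows.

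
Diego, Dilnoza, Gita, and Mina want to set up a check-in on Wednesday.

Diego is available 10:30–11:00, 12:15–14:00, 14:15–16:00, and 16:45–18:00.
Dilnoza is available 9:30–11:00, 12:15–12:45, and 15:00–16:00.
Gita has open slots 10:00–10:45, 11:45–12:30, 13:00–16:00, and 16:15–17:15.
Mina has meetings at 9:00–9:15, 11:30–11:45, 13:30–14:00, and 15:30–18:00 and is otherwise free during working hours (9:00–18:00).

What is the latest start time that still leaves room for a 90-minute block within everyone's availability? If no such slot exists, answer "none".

Mina free within 09:00–18:00: 09:15–11:30, 11:45–13:30, 14:00–15:30.
Diego ∩ Dilnoza: 10:30–11:00, 12:15–12:45, 15:00–16:00.
Diego ∩ Dilnoza ∩ Gita: 10:30–10:45, 12:15–12:30, 15:00–16:00.
Diego ∩ Dilnoza ∩ Gita ∩ Mina: 10:30–10:45, 12:15–12:30, 15:00–15:30.
Windows ≥ 90 min: (none).

none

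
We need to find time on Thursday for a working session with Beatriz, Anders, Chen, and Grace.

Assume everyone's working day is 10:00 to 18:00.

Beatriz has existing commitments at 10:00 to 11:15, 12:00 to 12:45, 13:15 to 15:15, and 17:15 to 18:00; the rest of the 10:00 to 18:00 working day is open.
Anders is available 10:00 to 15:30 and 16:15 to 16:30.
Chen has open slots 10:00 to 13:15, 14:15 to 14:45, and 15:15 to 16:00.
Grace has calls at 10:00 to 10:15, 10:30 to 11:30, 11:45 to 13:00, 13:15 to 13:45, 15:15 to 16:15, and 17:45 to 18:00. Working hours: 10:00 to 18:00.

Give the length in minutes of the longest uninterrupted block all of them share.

Beatriz free within 10:00–18:00: 11:15–12:00, 12:45–13:15, 15:15–17:15.
Grace free within 10:00–18:00: 10:15–10:30, 11:30–11:45, 13:00–13:15, 13:45–15:15, 16:15–17:45.
Beatriz ∩ Anders: 11:15–12:00, 12:45–13:15, 15:15–15:30, 16:15–16:30.
Beatriz ∩ Anders ∩ Chen: 11:15–12:00, 12:45–13:15, 15:15–15:30.
Beatriz ∩ Anders ∩ Chen ∩ Grace: 11:30–11:45, 13:00–13:15.
Common window lengths: 15, 15 min; longest is 15.

15 minutes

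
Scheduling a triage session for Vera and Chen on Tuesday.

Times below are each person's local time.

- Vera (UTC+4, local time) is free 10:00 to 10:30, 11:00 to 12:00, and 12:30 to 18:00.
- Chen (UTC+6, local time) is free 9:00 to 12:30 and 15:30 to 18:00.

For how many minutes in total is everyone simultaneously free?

Vera → UTC: 06:00–06:30, 07:00–08:00, 08:30–14:00.
Chen → UTC: 03:00–06:30, 09:30–12:00.
Vera ∩ Chen: 06:00–06:30, 09:30–12:00.
Total common minutes: 30 + 150 = 180.

180 minutes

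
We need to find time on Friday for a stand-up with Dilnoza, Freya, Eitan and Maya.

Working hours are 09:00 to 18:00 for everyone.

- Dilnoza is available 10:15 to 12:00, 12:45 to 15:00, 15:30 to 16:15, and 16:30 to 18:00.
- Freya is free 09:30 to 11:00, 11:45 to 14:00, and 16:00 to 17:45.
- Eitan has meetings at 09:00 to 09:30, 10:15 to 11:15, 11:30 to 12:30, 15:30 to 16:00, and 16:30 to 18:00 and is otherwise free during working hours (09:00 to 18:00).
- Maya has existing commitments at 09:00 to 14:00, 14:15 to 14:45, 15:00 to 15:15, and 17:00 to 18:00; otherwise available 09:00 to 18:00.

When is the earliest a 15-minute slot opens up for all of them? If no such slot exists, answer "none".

Eitan free within 09:00–18:00: 09:30–10:15, 11:15–11:30, 12:30–15:30, 16:00–16:30.
Maya free within 09:00–18:00: 14:00–14:15, 14:45–15:00, 15:15–17:00.
Dilnoza ∩ Freya: 10:15–11:00, 11:45–12:00, 12:45–14:00, 16:00–16:15, 16:30–17:45.
Dilnoza ∩ Freya ∩ Eitan: 12:45–14:00, 16:00–16:15.
Dilnoza ∩ Freya ∩ Eitan ∩ Maya: 16:00–16:15.
Windows ≥ 15 min: 16:00–16:15.
Earliest such window starts at 16:00.

16:00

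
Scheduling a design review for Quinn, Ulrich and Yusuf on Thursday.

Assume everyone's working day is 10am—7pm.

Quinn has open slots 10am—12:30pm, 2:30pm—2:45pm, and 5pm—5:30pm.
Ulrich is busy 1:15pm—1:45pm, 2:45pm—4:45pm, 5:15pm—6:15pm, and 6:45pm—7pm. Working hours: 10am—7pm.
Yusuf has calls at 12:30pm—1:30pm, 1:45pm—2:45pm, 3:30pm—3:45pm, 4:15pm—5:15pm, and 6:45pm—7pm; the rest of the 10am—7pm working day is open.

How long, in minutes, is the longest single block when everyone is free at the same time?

150 minutes

Ulrich free within 10:00–19:00: 10:00–13:15, 13:45–14:45, 16:45–17:15, 18:15–18:45.
Yusuf free within 10:00–19:00: 10:00–12:30, 13:30–13:45, 14:45–15:30, 15:45–16:15, 17:15–18:45.
Quinn ∩ Ulrich: 10:00–12:30, 14:30–14:45, 17:00–17:15.
Quinn ∩ Ulrich ∩ Yusuf: 10:00–12:30.
Single common window of 150 minutes.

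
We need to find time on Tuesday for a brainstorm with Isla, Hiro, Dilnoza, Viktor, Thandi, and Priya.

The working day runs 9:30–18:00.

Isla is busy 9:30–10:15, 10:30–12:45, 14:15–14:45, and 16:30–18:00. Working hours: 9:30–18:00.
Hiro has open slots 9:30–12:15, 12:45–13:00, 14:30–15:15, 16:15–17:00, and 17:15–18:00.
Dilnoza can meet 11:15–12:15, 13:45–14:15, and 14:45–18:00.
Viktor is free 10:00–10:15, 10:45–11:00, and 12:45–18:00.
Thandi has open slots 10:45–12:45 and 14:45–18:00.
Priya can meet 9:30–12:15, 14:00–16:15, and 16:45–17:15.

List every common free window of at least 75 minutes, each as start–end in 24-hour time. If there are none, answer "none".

none

Isla free within 09:30–18:00: 10:15–10:30, 12:45–14:15, 14:45–16:30.
Isla ∩ Hiro: 10:15–10:30, 12:45–13:00, 14:45–15:15, 16:15–16:30.
Isla ∩ Hiro ∩ Dilnoza: 14:45–15:15, 16:15–16:30.
Isla ∩ Hiro ∩ Dilnoza ∩ Viktor: 14:45–15:15, 16:15–16:30.
Isla ∩ Hiro ∩ Dilnoza ∩ Viktor ∩ Thandi: 14:45–15:15, 16:15–16:30.
Isla ∩ Hiro ∩ Dilnoza ∩ Viktor ∩ Thandi ∩ Priya: 14:45–15:15.
Windows ≥ 75 min: (none).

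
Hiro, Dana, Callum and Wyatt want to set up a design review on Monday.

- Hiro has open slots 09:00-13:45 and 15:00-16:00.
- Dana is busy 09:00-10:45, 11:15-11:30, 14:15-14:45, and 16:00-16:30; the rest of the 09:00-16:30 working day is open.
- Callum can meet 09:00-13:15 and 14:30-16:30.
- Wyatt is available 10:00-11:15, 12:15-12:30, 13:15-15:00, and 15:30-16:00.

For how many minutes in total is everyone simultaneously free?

75 minutes

Dana free within 09:00–16:30: 10:45–11:15, 11:30–14:15, 14:45–16:00.
Hiro ∩ Dana: 10:45–11:15, 11:30–13:45, 15:00–16:00.
Hiro ∩ Dana ∩ Callum: 10:45–11:15, 11:30–13:15, 15:00–16:00.
Hiro ∩ Dana ∩ Callum ∩ Wyatt: 10:45–11:15, 12:15–12:30, 15:30–16:00.
Total common minutes: 30 + 15 + 30 = 75.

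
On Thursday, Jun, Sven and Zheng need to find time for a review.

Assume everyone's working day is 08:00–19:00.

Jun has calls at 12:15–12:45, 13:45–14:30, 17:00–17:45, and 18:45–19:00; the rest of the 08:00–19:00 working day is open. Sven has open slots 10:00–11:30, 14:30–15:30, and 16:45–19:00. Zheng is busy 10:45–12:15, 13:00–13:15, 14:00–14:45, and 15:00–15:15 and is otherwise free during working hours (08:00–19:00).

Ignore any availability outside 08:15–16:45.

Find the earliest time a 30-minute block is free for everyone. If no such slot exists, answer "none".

Jun free within 08:00–19:00: 08:00–12:15, 12:45–13:45, 14:30–17:00, 17:45–18:45.
Zheng free within 08:00–19:00: 08:00–10:45, 12:15–13:00, 13:15–14:00, 14:45–15:00, 15:15–19:00.
Jun ∩ Sven: 10:00–11:30, 14:30–15:30, 16:45–17:00, 17:45–18:45.
Jun ∩ Sven ∩ Zheng: 10:00–10:45, 14:45–15:00, 15:15–15:30, 16:45–17:00, 17:45–18:45.
Restricted to 08:15–16:45: 10:00–10:45, 14:45–15:00, 15:15–15:30.
Windows ≥ 30 min: 10:00–10:45.
Earliest such window starts at 10:00.

10:00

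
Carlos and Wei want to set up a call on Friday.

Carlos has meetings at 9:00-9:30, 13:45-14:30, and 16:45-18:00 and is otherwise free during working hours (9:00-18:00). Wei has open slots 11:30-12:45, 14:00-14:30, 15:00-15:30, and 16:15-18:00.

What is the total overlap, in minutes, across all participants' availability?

135 minutes

Carlos free within 09:00–18:00: 09:30–13:45, 14:30–16:45.
Carlos ∩ Wei: 11:30–12:45, 15:00–15:30, 16:15–16:45.
Total common minutes: 75 + 30 + 30 = 135.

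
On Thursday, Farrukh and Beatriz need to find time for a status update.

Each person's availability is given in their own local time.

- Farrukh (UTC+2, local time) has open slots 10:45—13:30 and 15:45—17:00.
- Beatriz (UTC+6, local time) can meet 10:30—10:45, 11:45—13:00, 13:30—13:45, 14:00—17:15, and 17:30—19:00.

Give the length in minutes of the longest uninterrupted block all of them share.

Farrukh → UTC: 08:45–11:30, 13:45–15:00.
Beatriz → UTC: 04:30–04:45, 05:45–07:00, 07:30–07:45, 08:00–11:15, 11:30–13:00.
Farrukh ∩ Beatriz: 08:45–11:15.
Single common window of 150 minutes.

150 minutes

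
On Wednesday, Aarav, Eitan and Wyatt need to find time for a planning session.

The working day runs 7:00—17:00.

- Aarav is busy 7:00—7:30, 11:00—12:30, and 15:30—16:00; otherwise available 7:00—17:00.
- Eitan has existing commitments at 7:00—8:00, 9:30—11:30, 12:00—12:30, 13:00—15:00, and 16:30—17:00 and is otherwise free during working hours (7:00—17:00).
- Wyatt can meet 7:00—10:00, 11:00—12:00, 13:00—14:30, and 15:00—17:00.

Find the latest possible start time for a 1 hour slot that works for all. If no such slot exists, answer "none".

Aarav free within 07:00–17:00: 07:30–11:00, 12:30–15:30, 16:00–17:00.
Eitan free within 07:00–17:00: 08:00–09:30, 11:30–12:00, 12:30–13:00, 15:00–16:30.
Aarav ∩ Eitan: 08:00–09:30, 12:30–13:00, 15:00–15:30, 16:00–16:30.
Aarav ∩ Eitan ∩ Wyatt: 08:00–09:30, 15:00–15:30, 16:00–16:30.
Windows ≥ 60 min: 08:00–09:30.
Latest start in the last window 08:00–09:30 is 09:30 − 60 min = 08:30.

08:30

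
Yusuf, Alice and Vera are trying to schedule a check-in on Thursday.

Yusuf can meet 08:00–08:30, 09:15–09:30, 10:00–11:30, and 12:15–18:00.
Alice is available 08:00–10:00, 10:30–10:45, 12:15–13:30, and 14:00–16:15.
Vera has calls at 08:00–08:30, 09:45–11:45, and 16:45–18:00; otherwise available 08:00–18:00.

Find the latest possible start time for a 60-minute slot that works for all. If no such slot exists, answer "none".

Vera free within 08:00–18:00: 08:30–09:45, 11:45–16:45.
Yusuf ∩ Alice: 08:00–08:30, 09:15–09:30, 10:30–10:45, 12:15–13:30, 14:00–16:15.
Yusuf ∩ Alice ∩ Vera: 09:15–09:30, 12:15–13:30, 14:00–16:15.
Windows ≥ 60 min: 12:15–13:30, 14:00–16:15.
Latest start in the last window 14:00–16:15 is 16:15 − 60 min = 15:15.

15:15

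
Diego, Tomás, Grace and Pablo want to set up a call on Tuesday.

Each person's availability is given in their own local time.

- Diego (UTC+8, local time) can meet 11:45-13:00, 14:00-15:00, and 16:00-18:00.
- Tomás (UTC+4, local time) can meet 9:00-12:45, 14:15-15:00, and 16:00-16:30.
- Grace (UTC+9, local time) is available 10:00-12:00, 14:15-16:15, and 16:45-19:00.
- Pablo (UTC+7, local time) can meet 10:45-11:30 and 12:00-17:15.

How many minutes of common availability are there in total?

Diego → UTC: 03:45–05:00, 06:00–07:00, 08:00–10:00.
Tomás → UTC: 05:00–08:45, 10:15–11:00, 12:00–12:30.
Grace → UTC: 01:00–03:00, 05:15–07:15, 07:45–10:00.
Pablo → UTC: 03:45–04:30, 05:00–10:15.
Diego ∩ Tomás: 06:00–07:00, 08:00–08:45.
Diego ∩ Tomás ∩ Grace: 06:00–07:00, 08:00–08:45.
Diego ∩ Tomás ∩ Grace ∩ Pablo: 06:00–07:00, 08:00–08:45.
Total common minutes: 60 + 45 = 105.

105 minutes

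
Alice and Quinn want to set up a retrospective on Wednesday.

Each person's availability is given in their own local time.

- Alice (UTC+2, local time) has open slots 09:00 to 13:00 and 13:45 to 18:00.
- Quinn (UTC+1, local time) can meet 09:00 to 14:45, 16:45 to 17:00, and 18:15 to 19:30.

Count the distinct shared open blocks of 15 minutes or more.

3

Alice → UTC: 07:00–11:00, 11:45–16:00.
Quinn → UTC: 08:00–13:45, 15:45–16:00, 17:15–18:30.
Alice ∩ Quinn: 08:00–11:00, 11:45–13:45, 15:45–16:00.
Windows ≥ 15 min: 08:00–11:00, 11:45–13:45, 15:45–16:00.
That's 3 windows.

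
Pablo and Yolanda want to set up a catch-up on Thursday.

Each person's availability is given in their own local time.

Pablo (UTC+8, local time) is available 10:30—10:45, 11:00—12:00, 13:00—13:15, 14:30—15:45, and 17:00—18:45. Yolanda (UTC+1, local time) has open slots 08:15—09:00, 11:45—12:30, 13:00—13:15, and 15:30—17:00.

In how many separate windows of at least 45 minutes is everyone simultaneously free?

Pablo → UTC: 02:30–02:45, 03:00–04:00, 05:00–05:15, 06:30–07:45, 09:00–10:45.
Yolanda → UTC: 07:15–08:00, 10:45–11:30, 12:00–12:15, 14:30–16:00.
Pablo ∩ Yolanda: 07:15–07:45.
Windows ≥ 45 min: (none).
That's 0 windows.

0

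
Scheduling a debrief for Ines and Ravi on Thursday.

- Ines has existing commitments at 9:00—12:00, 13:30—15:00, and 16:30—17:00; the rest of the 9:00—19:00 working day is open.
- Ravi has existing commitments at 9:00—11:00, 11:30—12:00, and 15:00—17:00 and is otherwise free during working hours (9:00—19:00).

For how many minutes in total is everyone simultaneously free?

Ines free within 09:00–19:00: 12:00–13:30, 15:00–16:30, 17:00–19:00.
Ravi free within 09:00–19:00: 11:00–11:30, 12:00–15:00, 17:00–19:00.
Ines ∩ Ravi: 12:00–13:30, 17:00–19:00.
Total common minutes: 90 + 120 = 210.

210 minutes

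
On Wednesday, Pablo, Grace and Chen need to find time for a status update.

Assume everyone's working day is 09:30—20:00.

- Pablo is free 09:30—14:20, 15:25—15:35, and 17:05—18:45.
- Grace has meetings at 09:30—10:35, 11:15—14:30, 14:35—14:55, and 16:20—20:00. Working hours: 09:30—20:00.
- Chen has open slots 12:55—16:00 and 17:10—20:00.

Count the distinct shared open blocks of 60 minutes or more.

0

Grace free within 09:30–20:00: 10:35–11:15, 14:30–14:35, 14:55–16:20.
Pablo ∩ Grace: 10:35–11:15, 15:25–15:35.
Pablo ∩ Grace ∩ Chen: 15:25–15:35.
Windows ≥ 60 min: (none).
That's 0 windows.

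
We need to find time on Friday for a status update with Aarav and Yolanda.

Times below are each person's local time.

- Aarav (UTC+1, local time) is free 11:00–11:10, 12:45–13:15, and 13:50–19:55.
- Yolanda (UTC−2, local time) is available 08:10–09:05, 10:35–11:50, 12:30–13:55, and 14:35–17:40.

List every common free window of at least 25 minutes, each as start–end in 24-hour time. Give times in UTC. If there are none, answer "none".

Aarav → UTC: 10:00–10:10, 11:45–12:15, 12:50–18:55.
Yolanda → UTC: 10:10–11:05, 12:35–13:50, 14:30–15:55, 16:35–19:40.
Aarav ∩ Yolanda: 12:50–13:50, 14:30–15:55, 16:35–18:55.
Windows ≥ 25 min: 12:50–13:50, 14:30–15:55, 16:35–18:55.

12:50–13:50, 14:30–15:55, 16:35–18:55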